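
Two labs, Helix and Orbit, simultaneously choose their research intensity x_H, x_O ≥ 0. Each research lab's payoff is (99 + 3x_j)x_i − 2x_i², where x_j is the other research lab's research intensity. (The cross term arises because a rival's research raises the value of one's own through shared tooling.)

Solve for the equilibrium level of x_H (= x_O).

99

Helix's payoff is (99 + 3x_O)x_H − 2x_H².
∂π/∂x_H = 99 + 3x_O − 4x_H = 0, so x_H = 24.75 + 0.75x_O.
By symmetry x_O = x_H; substituting into the reaction function, 0.25x_H = 24.75 and x_H = 99.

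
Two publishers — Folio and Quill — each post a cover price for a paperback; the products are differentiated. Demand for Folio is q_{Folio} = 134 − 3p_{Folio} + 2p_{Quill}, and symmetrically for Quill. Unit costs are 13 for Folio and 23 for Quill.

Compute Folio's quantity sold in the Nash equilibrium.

96.375

Folio's profit: π = (p_{Folio} − 13)(134 − 3p_{Folio} + 2p_{Quill}).
∂π/∂p_{Folio} = 173 − 6p_{Folio} + 2p_{Quill} = 0 ⇒ p_{Folio} = 173/6 + (1/3)p_{Quill}.
Similarly p_{Quill} = 203/6 + (1/3)p_{Folio}.
Substituting the second reaction function into the first: p_{Folio} = 173/6 + (1/3)(203/6 + (1/3)p_{Folio}), which gives (8/9)p_{Folio} = 361/9 ⇒ p_{Folio} = 45.125.
Then p_{Quill} = 203/6 + (1/3)·45.125 = 48.875.
q_{Folio} = 134 − 3·45.125 + 2·48.875 = 96.375.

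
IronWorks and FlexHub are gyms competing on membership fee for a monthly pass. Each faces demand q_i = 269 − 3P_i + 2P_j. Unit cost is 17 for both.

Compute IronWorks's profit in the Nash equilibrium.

IronWorks's profit: π = (P_{IronWorks} − 17)(269 − 3P_{IronWorks} + 2P_{FlexHub}).
∂π/∂P_{IronWorks} = 320 − 6P_{IronWorks} + 2P_{FlexHub} = 0 ⇒ P_{IronWorks} = 160/3 + (1/3)P_{FlexHub}.
By symmetry P_{FlexHub} = P_{IronWorks}; substituting into the reaction function, (2/3)P_{IronWorks} = 160/3 and P_{IronWorks} = 80.
q_{IronWorks} = 269 − 3·80 + 2·80 = 189.
Profit = (80 − 17)·189 = 11907.

11907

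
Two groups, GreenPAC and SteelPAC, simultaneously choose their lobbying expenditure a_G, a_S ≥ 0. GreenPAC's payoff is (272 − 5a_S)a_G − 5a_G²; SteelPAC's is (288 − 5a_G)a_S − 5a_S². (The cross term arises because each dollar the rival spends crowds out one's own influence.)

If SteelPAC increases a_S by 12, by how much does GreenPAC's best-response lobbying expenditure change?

-6

Expanding GreenPAC's payoff: 272a_G − 5a_Sa_G − 5a_G².
∂π/∂a_G = 272 − 5a_S − 10a_G = 0, so a_G = 27.2 − 0.5a_S.
The reaction-function slope is −0.5, so a 12-unit rise in a_S moves a_G by −0.5 × 12 = −6. GreenPAC's best response falls — the actions are strategic substitutes.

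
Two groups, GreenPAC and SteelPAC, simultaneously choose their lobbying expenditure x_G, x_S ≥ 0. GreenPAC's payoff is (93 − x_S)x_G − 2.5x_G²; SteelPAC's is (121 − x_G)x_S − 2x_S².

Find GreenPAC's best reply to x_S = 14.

Expanding GreenPAC's payoff: 93x_G − x_Sx_G − 2.5x_G².
∂π/∂x_G = 93 − x_S − 5x_G = 0, so x_G = 18.6 − 0.2x_S.
At x_S = 14: x_G = 18.6 − 0.2·14 = 15.8.

15.8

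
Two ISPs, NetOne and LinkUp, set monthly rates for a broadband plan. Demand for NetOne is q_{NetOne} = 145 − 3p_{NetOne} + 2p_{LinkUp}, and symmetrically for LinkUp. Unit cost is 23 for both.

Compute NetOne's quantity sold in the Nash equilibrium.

NetOne's profit: π = (p_{NetOne} − 23)(145 − 3p_{NetOne} + 2p_{LinkUp}).
∂π/∂p_{NetOne} = 214 − 6p_{NetOne} + 2p_{LinkUp} = 0 ⇒ p_{NetOne} = 107/3 + (1/3)p_{LinkUp}.
Setting p_{NetOne} = p_{LinkUp} in the reaction function: p_{NetOne} = 107/3 + (1/3)p_{NetOne}, so p_{NetOne} = (107/3) / (2/3) = 53.5.
q_{NetOne} = 145 − 3·53.5 + 2·53.5 = 91.5.

91.5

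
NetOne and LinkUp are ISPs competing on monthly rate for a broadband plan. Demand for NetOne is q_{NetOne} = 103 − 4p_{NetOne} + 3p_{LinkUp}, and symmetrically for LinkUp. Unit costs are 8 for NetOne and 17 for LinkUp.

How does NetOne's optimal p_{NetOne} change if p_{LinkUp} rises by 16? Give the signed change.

NetOne's profit: π = (p_{NetOne} − 8)(103 − 4p_{NetOne} + 3p_{LinkUp}).
∂π/∂p_{NetOne} = 135 − 8p_{NetOne} + 3p_{LinkUp} = 0 ⇒ p_{NetOne} = 16.875 + 0.375p_{LinkUp}.
The reaction-function slope is 0.375, so a 16-unit rise in p_{LinkUp} moves p_{NetOne} by 0.375 × 16 = 6. NetOne's best response rises — the actions are strategic complements.

6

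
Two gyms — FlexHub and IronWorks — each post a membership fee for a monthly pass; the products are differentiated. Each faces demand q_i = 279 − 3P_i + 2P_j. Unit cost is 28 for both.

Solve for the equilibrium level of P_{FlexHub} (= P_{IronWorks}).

90.75

FlexHub's profit: π = (P_{FlexHub} − 28)(279 − 3P_{FlexHub} + 2P_{IronWorks}).
∂π/∂P_{FlexHub} = 363 − 6P_{FlexHub} + 2P_{IronWorks} = 0 ⇒ P_{FlexHub} = 60.5 + (1/3)P_{IronWorks}.
The game is symmetric, so in equilibrium P_{IronWorks} = P_{FlexHub}: the reaction function gives (2/3)P_{FlexHub} = 60.5, hence P_{FlexHub} = 90.75.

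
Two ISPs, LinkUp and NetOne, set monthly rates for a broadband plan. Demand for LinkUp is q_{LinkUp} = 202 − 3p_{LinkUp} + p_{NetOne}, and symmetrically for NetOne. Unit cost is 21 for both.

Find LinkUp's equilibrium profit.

3072

LinkUp's profit: π = (p_{LinkUp} − 21)(202 − 3p_{LinkUp} + p_{NetOne}).
∂π/∂p_{LinkUp} = 265 − 6p_{LinkUp} + p_{NetOne} = 0 ⇒ p_{LinkUp} = 265/6 + (1/6)p_{NetOne}.
The game is symmetric, so in equilibrium p_{NetOne} = p_{LinkUp}: the reaction function gives (5/6)p_{LinkUp} = 265/6, hence p_{LinkUp} = 53.
q_{LinkUp} = 202 − 3·53 + 53 = 96.
Profit = (53 − 21)·96 = 3072.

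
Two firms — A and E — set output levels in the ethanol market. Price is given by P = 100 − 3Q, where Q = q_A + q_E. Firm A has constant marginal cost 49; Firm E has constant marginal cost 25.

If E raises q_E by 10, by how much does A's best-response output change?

-5

Firm A's profit: π = q_A(100 − 3(q_A + q_E)) − 49q_A.
∂π/∂q_A = 51 − 6q_A − 3q_E = 0, so q_A = 8.5 − 0.5q_E.
The reaction-function slope is −0.5, so a 10-unit rise in q_E moves q_A by −0.5 × 10 = −5. A's best response falls — the actions are strategic substitutes.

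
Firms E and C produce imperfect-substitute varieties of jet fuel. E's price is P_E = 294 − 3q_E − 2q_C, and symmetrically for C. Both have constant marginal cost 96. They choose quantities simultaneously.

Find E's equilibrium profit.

Firm E's profit: π = q_E(294 − 3q_E − 2q_C) − 96q_E.
∂π/∂q_E = 198 − 6q_E − 2q_C = 0 ⇒ q_E = 33 − (1/3)q_C.
Setting q_E = q_C in the reaction function: q_E = 33 − (1/3)q_E, so q_E = 33 / (4/3) = 24.75.
P_E = 294 − 3·24.75 − 2·24.75 = 170.25.
Profit = (170.25 − 96)·24.75 = 1837.6875.

1837.6875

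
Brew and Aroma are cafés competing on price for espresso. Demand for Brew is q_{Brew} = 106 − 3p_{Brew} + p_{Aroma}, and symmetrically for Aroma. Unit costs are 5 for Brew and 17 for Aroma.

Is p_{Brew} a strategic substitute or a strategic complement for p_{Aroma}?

Brew's profit: π = (p_{Brew} − 5)(106 − 3p_{Brew} + p_{Aroma}).
∂π/∂p_{Brew} = 121 − 6p_{Brew} + p_{Aroma} = 0 ⇒ p_{Brew} = 121/6 + (1/6)p_{Aroma}.
The best-response slope dp_{Brew}/dp_{Aroma} = 1/6 > 0: the reaction function is upward-sloping, so the choices are strategic complements.

strategic complements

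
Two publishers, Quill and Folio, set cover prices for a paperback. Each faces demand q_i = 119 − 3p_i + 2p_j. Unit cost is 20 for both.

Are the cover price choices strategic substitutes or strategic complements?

strategic complements

Quill's profit: π = (p_{Quill} − 20)(119 − 3p_{Quill} + 2p_{Folio}).
∂π/∂p_{Quill} = 179 − 6p_{Quill} + 2p_{Folio} = 0 ⇒ p_{Quill} = 179/6 + (1/3)p_{Folio}.
The best-response slope dp_{Quill}/dp_{Folio} = 1/3 > 0: the reaction function is upward-sloping, so the choices are strategic complements.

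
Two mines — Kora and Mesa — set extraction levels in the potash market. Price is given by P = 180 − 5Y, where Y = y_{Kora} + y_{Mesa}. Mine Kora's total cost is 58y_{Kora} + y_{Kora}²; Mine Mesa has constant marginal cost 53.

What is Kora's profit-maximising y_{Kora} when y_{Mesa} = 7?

Mine Kora's profit: π = y_{Kora}(180 − 5(y_{Kora} + y_{Mesa})) − 58y_{Kora} − y_{Kora}².
∂π/∂y_{Kora} = 122 − 12y_{Kora} − 5y_{Mesa} = 0, so y_{Kora} = 61/6 − (5/12)y_{Mesa}.
At y_{Mesa} = 7: y_{Kora} = 61/6 − (5/12)·7 = 7.25.

7.25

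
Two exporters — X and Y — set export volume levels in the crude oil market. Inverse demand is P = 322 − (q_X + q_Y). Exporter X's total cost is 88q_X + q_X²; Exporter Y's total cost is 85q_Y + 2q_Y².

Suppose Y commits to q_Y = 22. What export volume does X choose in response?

53

Exporter X's profit: π = q_X(322 − (q_X + q_Y)) − 88q_X − q_X².
∂π/∂q_X = 234 − 4q_X − q_Y = 0, so q_X = 58.5 − 0.25q_Y.
At q_Y = 22: q_X = 58.5 − 0.25·22 = 53.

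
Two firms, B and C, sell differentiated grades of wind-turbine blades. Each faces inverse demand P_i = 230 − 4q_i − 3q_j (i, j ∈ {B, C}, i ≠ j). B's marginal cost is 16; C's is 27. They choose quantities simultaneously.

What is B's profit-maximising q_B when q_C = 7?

Firm B's profit: π = q_B(230 − 4q_B − 3q_C) − 16q_B.
∂π/∂q_B = 214 − 8q_B − 3q_C = 0 ⇒ q_B = 26.75 − 0.375q_C.
At q_C = 7: q_B = 26.75 − 0.375·7 = 24.125.

24.125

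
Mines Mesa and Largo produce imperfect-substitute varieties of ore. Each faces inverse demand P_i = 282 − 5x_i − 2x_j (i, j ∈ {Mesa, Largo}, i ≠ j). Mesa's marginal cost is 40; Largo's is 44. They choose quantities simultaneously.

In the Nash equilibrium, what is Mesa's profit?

Mine Mesa's profit: π = x_{Mesa}(282 − 5x_{Mesa} − 2x_{Largo}) − 40x_{Mesa}.
∂π/∂x_{Mesa} = 242 − 10x_{Mesa} − 2x_{Largo} = 0 ⇒ x_{Mesa} = 24.2 − 0.2x_{Largo}.
Similarly x_{Largo} = 23.8 − 0.2x_{Mesa}.
Plugging x_{Largo} into Mesa's best response: x_{Mesa} = 24.2 − 0.2(23.8 − 0.2x_{Mesa}) ⇒ 0.96x_{Mesa} = 19.44, so x_{Mesa} = 20.25.
Then x_{Largo} = 23.8 − 0.2·20.25 = 19.75.
P_{Mesa} = 282 − 5·20.25 − 2·19.75 = 141.25.
Profit = (141.25 − 40)·20.25 = 2050.3125.

2050.3125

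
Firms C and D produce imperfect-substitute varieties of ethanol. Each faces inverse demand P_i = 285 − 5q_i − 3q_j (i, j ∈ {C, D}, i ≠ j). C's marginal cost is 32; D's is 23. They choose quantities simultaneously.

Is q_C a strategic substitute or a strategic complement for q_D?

Firm C's profit: π = q_C(285 − 5q_C − 3q_D) − 32q_C.
∂π/∂q_C = 253 − 10q_C − 3q_D = 0 ⇒ q_C = 25.3 − 0.3q_D.
The best-response slope dq_C/dq_D = −0.3 < 0: the reaction function is downward-sloping, so the choices are strategic substitutes.

strategic substitutes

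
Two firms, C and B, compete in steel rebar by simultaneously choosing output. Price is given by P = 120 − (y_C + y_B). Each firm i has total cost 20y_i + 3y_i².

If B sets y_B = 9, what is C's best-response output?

11.375

Firm C's profit: π = y_C(120 − (y_C + y_B)) − 20y_C − 3y_C².
∂π/∂y_C = 100 − 8y_C − y_B = 0, so y_C = 12.5 − 0.125y_B.
At y_B = 9: y_C = 12.5 − 0.125·9 = 11.375.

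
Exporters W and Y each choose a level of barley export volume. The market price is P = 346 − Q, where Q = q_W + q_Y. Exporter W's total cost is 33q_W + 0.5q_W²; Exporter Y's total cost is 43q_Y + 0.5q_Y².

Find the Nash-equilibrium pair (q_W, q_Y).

Exporter W's profit: π = q_W(346 − (q_W + q_Y)) − 33q_W − 0.5q_W².
∂π/∂q_W = 313 − 3q_W − q_Y = 0, so q_W = 313/3 − (1/3)q_Y.
By the same steps for Y: q_Y = 101 − (1/3)q_W.
Plugging q_Y into W's best response: q_W = 313/3 − (1/3)(101 − (1/3)q_W) ⇒ (8/9)q_W = 212/3, so q_W = 79.5.
Then q_Y = 101 − (1/3)·79.5 = 74.5.

79.5, 74.5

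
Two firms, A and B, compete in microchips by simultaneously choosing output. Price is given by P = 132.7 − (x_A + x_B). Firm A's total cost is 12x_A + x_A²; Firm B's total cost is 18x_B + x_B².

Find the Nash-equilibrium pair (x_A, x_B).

24.54, 22.54

Firm A's profit: π = x_A(132.7 − (x_A + x_B)) − 12x_A − x_A².
∂π/∂x_A = 120.7 − 4x_A − x_B = 0, so x_A = 30.175 − 0.25x_B.
By the same steps for B: x_B = 28.675 − 0.25x_A.
Plugging x_B into A's best response: x_A = 30.175 − 0.25(28.675 − 0.25x_A) ⇒ 0.9375x_A = 3681/160, so x_A = 24.54.
Then x_B = 28.675 − 0.25·24.54 = 22.54.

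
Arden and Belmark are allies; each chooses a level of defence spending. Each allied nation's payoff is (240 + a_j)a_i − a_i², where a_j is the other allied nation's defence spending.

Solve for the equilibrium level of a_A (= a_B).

240

Arden's payoff is (240 + a_B)a_A − a_A².
∂π/∂a_A = 240 + a_B − 2a_A = 0, so a_A = 120 + 0.5a_B.
Setting a_A = a_B in the reaction function: a_A = 120 + 0.5a_A, so a_A = 120 / 0.5 = 240.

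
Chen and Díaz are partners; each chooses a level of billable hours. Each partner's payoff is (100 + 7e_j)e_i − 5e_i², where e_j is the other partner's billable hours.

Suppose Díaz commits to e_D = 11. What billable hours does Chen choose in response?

17.7

Chen's payoff is (100 + 7e_D)e_C − 5e_C².
∂π/∂e_C = 100 + 7e_D − 10e_C = 0, so e_C = 10 + 0.7e_D.
At e_D = 11: e_C = 10 + 0.7·11 = 17.7.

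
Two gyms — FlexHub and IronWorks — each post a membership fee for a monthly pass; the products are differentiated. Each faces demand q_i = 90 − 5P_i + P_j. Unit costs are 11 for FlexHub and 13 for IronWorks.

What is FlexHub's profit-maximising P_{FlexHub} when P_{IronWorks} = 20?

FlexHub's profit: π = (P_{FlexHub} − 11)(90 − 5P_{FlexHub} + P_{IronWorks}).
∂π/∂P_{FlexHub} = 145 − 10P_{FlexHub} + P_{IronWorks} = 0 ⇒ P_{FlexHub} = 14.5 + 0.1P_{IronWorks}.
At P_{IronWorks} = 20: P_{FlexHub} = 14.5 + 0.1·20 = 16.5.

16.5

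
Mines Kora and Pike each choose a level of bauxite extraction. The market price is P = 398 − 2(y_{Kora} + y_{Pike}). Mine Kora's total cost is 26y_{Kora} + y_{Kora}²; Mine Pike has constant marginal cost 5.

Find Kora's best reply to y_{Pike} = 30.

52

Mine Kora's profit: π = y_{Kora}(398 − 2(y_{Kora} + y_{Pike})) − 26y_{Kora} − y_{Kora}².
∂π/∂y_{Kora} = 372 − 6y_{Kora} − 2y_{Pike} = 0, so y_{Kora} = 62 − (1/3)y_{Pike}.
At y_{Pike} = 30: y_{Kora} = 62 − (1/3)·30 = 52.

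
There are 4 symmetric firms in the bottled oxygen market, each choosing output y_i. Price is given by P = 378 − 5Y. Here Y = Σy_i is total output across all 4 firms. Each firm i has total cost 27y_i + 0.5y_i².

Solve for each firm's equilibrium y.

13.5

A representative firm's profit is π_i = y_i(378 − 5Y) − 27y_i − 0.5y_i², with Y = y_i + Σ_{j≠i} y_j.
First-order condition: 351 − 11y_i − 5Σ_{j≠i} y_j = 0.
In a symmetric equilibrium every firm chooses the same y, so Σ_{j≠i} y_j = 3y. The condition becomes 351 − 26y = 0, giving y = 351/26 = 13.5.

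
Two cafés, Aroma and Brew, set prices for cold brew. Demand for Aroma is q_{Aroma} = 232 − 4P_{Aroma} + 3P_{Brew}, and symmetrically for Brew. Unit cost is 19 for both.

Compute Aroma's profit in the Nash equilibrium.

Aroma's profit: π = (P_{Aroma} − 19)(232 − 4P_{Aroma} + 3P_{Brew}).
∂π/∂P_{Aroma} = 308 − 8P_{Aroma} + 3P_{Brew} = 0 ⇒ P_{Aroma} = 38.5 + 0.375P_{Brew}.
The game is symmetric, so in equilibrium P_{Brew} = P_{Aroma}: the reaction function gives 0.625P_{Aroma} = 38.5, hence P_{Aroma} = 61.6.
q_{Aroma} = 232 − 4·61.6 + 3·61.6 = 170.4.
Profit = (61.6 − 19)·170.4 = 7259.04.

7259.04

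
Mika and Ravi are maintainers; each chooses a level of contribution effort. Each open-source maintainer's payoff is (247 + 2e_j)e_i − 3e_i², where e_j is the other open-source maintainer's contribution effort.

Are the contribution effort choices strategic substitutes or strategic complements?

Mika's payoff is (247 + 2e_R)e_M − 3e_M².
∂π/∂e_M = 247 + 2e_R − 6e_M = 0, so e_M = 247/6 + (1/3)e_R.
The best-response slope de_M/de_R = 1/3 > 0: the reaction function is upward-sloping, so the choices are strategic complements.

strategic complements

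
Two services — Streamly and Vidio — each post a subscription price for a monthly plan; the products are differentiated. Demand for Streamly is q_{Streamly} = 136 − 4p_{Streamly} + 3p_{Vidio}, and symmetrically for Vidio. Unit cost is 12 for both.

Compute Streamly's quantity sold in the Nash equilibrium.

99.2

Streamly's profit: π = (p_{Streamly} − 12)(136 − 4p_{Streamly} + 3p_{Vidio}).
∂π/∂p_{Streamly} = 184 − 8p_{Streamly} + 3p_{Vidio} = 0 ⇒ p_{Streamly} = 23 + 0.375p_{Vidio}.
By symmetry p_{Vidio} = p_{Streamly}; substituting into the reaction function, 0.625p_{Streamly} = 23 and p_{Streamly} = 36.8.
q_{Streamly} = 136 − 4·36.8 + 3·36.8 = 99.2.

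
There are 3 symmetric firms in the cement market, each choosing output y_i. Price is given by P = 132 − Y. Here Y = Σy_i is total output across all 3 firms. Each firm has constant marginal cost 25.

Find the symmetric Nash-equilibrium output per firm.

26.75

A representative firm's profit is π_i = y_i(132 − Y) − 25y_i, with Y = y_i + Σ_{j≠i} y_j.
First-order condition: 107 − 2y_i − Σ_{j≠i} y_j = 0.
Imposing symmetry (y_j = y for all j) turns Σ_{j≠i} y_j into 2y, so 107 = 4y and y = 26.75.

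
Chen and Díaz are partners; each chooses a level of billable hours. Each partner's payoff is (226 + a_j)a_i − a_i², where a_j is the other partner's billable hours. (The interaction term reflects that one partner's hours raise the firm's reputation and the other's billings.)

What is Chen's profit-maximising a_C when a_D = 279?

Chen's payoff is (226 + a_D)a_C − a_C².
∂π/∂a_C = 226 + a_D − 2a_C = 0, so a_C = 113 + 0.5a_D.
At a_D = 279: a_C = 113 + 0.5·279 = 252.5.

252.5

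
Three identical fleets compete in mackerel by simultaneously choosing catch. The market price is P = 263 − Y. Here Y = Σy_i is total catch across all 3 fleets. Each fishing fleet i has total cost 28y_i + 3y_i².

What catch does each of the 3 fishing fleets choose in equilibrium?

23.5

A representative fishing fleet's profit is π_i = y_i(263 − Y) − 28y_i − 3y_i², with Y = y_i + Σ_{j≠i} y_j.
First-order condition: 235 − 8y_i − Σ_{j≠i} y_j = 0.
With identical fishing fleets, set every y_j = y: then 235 − 8y − 2y = 0, i.e. y = 235/10 = 23.5.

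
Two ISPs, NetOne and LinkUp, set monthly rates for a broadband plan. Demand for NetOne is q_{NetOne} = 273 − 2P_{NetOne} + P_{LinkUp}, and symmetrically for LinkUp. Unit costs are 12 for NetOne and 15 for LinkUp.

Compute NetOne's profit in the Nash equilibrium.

NetOne's profit: π = (P_{NetOne} − 12)(273 − 2P_{NetOne} + P_{LinkUp}).
∂π/∂P_{NetOne} = 297 − 4P_{NetOne} + P_{LinkUp} = 0 ⇒ P_{NetOne} = 74.25 + 0.25P_{LinkUp}.
Similarly P_{LinkUp} = 75.75 + 0.25P_{NetOne}.
Plugging P_{LinkUp} into NetOne's best response: P_{NetOne} = 74.25 + 0.25(75.75 + 0.25P_{NetOne}) ⇒ 0.9375P_{NetOne} = 93.1875, so P_{NetOne} = 99.4.
Then P_{LinkUp} = 75.75 + 0.25·99.4 = 100.6.
q_{NetOne} = 273 − 2·99.4 + 100.6 = 174.8.
Profit = (99.4 − 12)·174.8 = 15277.52.

15277.52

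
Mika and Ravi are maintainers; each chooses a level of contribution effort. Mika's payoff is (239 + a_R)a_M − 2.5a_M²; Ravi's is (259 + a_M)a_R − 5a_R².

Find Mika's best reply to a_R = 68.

61.4

Expanding Mika's payoff: 239a_M + a_Ra_M − 2.5a_M².
∂π/∂a_M = 239 + a_R − 5a_M = 0, so a_M = 47.8 + 0.2a_R.
At a_R = 68: a_M = 47.8 + 0.2·68 = 61.4.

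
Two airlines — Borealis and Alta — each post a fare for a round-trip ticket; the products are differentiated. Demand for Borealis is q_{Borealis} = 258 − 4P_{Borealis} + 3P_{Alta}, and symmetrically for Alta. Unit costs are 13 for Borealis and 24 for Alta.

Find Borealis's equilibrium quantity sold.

Borealis's profit: π = (P_{Borealis} − 13)(258 − 4P_{Borealis} + 3P_{Alta}).
∂π/∂P_{Borealis} = 310 − 8P_{Borealis} + 3P_{Alta} = 0 ⇒ P_{Borealis} = 38.75 + 0.375P_{Alta}.
Similarly P_{Alta} = 44.25 + 0.375P_{Borealis}.
Plugging P_{Alta} into Borealis's best response: P_{Borealis} = 38.75 + 0.375(44.25 + 0.375P_{Borealis}) ⇒ (55/64)P_{Borealis} = 1771/32, so P_{Borealis} = 64.4.
Then P_{Alta} = 44.25 + 0.375·64.4 = 68.4.
q_{Borealis} = 258 − 4·64.4 + 3·68.4 = 205.6.

205.6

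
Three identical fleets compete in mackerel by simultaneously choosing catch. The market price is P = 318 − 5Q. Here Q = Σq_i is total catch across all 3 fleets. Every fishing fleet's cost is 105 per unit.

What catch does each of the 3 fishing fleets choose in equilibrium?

A representative fishing fleet's profit is π_i = q_i(318 − 5Q) − 105q_i, with Q = q_i + Σ_{j≠i} q_j.
First-order condition: 213 − 10q_i − 5Σ_{j≠i} q_j = 0.
Imposing symmetry (q_j = q for all j) turns Σ_{j≠i} q_j into 2q, so 213 = 20q and q = 10.65.

10.65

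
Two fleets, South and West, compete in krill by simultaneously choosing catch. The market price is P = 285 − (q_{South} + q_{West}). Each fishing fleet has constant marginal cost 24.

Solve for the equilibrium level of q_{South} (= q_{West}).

Fishing fleet South's profit: π = q_{South}(285 − (q_{South} + q_{West})) − 24q_{South}.
∂π/∂q_{South} = 261 − 2q_{South} − q_{West} = 0, so q_{South} = 130.5 − 0.5q_{West}.
Setting q_{South} = q_{West} in the reaction function: q_{South} = 130.5 − 0.5q_{South}, so q_{South} = 130.5 / 1.5 = 87.

87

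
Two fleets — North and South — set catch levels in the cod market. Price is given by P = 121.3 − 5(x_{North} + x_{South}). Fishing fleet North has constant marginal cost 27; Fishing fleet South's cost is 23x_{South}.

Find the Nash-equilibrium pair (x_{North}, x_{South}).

6.02, 6.82

Fishing fleet North's profit: π = x_{North}(121.3 − 5(x_{North} + x_{South})) − 27x_{North}.
∂π/∂x_{North} = 94.3 − 10x_{North} − 5x_{South} = 0, so x_{North} = 9.43 − 0.5x_{South}.
By the same steps for South: x_{South} = 9.83 − 0.5x_{North}.
Substituting the second reaction function into the first: x_{North} = 9.43 − 0.5(9.83 − 0.5x_{North}), which gives 0.75x_{North} = 4.515 ⇒ x_{North} = 6.02.
Then x_{South} = 9.83 − 0.5·6.02 = 6.82.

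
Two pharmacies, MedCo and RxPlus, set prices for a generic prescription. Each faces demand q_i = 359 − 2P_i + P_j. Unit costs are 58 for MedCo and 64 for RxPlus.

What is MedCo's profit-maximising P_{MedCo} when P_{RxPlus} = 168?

MedCo's profit: π = (P_{MedCo} − 58)(359 − 2P_{MedCo} + P_{RxPlus}).
∂π/∂P_{MedCo} = 475 − 4P_{MedCo} + P_{RxPlus} = 0 ⇒ P_{MedCo} = 118.75 + 0.25P_{RxPlus}.
At P_{RxPlus} = 168: P_{MedCo} = 118.75 + 0.25·168 = 160.75.

160.75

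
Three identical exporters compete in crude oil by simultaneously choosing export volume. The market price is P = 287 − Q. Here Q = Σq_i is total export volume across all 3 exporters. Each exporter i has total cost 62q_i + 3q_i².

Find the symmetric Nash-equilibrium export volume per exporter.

22.5

A representative exporter's profit is π_i = q_i(287 − Q) − 62q_i − 3q_i², with Q = q_i + Σ_{j≠i} q_j.
First-order condition: 225 − 8q_i − Σ_{j≠i} q_j = 0.
In a symmetric equilibrium every exporter chooses the same q, so Σ_{j≠i} q_j = 2q. The condition becomes 225 − 10q = 0, giving q = 225/10 = 22.5.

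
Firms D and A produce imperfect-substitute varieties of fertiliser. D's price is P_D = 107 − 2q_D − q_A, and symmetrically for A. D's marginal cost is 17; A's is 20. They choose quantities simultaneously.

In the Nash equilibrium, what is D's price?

53.4

Firm D's profit: π = q_D(107 − 2q_D − q_A) − 17q_D.
∂π/∂q_D = 90 − 4q_D − q_A = 0 ⇒ q_D = 22.5 − 0.25q_A.
Similarly q_A = 21.75 − 0.25q_D.
Solving the two reaction functions simultaneously: (1 − (−0.25)(−0.25))q_D = 22.5 − 0.25·21.75, so 0.9375q_D = 17.0625 and q_D = 18.2.
Then q_A = 21.75 − 0.25·18.2 = 17.2.
P_D = 107 − 2·18.2 − 17.2 = 53.4.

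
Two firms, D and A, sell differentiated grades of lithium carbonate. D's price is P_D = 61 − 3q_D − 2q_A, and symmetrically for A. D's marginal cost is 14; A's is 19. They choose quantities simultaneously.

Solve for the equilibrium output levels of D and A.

6.1875, 4.9375

Firm D's profit: π = q_D(61 − 3q_D − 2q_A) − 14q_D.
∂π/∂q_D = 47 − 6q_D − 2q_A = 0 ⇒ q_D = 47/6 − (1/3)q_A.
Similarly q_A = 7 − (1/3)q_D.
Solving the two reaction functions simultaneously: (1 − (−1/3)(−1/3))q_D = 47/6 − (1/3)·7, so (8/9)q_D = 5.5 and q_D = 6.1875.
Then q_A = 7 − (1/3)·6.1875 = 4.9375.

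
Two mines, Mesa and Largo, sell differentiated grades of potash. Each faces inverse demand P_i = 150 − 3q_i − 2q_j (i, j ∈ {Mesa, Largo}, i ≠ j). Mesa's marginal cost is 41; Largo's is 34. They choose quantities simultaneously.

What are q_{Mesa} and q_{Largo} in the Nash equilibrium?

Mine Mesa's profit: π = q_{Mesa}(150 − 3q_{Mesa} − 2q_{Largo}) − 41q_{Mesa}.
∂π/∂q_{Mesa} = 109 − 6q_{Mesa} − 2q_{Largo} = 0 ⇒ q_{Mesa} = 109/6 − (1/3)q_{Largo}.
Similarly q_{Largo} = 58/3 − (1/3)q_{Mesa}.
Solving the two reaction functions simultaneously: (1 − (−1/3)(−1/3))q_{Mesa} = 109/6 − (1/3)·(58/3), so (8/9)q_{Mesa} = 211/18 and q_{Mesa} = 13.1875.
Then q_{Largo} = 58/3 − (1/3)·13.1875 = 14.9375.

13.1875, 14.9375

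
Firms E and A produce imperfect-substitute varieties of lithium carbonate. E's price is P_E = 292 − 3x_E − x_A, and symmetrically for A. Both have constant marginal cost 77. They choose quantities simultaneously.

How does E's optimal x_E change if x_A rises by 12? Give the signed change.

-2

Firm E's profit: π = x_E(292 − 3x_E − x_A) − 77x_E.
∂π/∂x_E = 215 − 6x_E − x_A = 0 ⇒ x_E = 215/6 − (1/6)x_A.
The reaction-function slope is −1/6, so a 12-unit rise in x_A moves x_E by −1/6 × 12 = −2. E's best response falls — the actions are strategic substitutes.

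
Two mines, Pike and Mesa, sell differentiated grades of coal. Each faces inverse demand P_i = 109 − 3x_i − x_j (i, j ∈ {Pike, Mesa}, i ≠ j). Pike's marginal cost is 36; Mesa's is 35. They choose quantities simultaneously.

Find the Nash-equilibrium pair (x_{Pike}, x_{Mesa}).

10.4, 10.6

Mine Pike's profit: π = x_{Pike}(109 − 3x_{Pike} − x_{Mesa}) − 36x_{Pike}.
∂π/∂x_{Pike} = 73 − 6x_{Pike} − x_{Mesa} = 0 ⇒ x_{Pike} = 73/6 − (1/6)x_{Mesa}.
Similarly x_{Mesa} = 37/3 − (1/6)x_{Pike}.
Plugging x_{Mesa} into Pike's best response: x_{Pike} = 73/6 − (1/6)(37/3 − (1/6)x_{Pike}) ⇒ (35/36)x_{Pike} = 91/9, so x_{Pike} = 10.4.
Then x_{Mesa} = 37/3 − (1/6)·10.4 = 10.6.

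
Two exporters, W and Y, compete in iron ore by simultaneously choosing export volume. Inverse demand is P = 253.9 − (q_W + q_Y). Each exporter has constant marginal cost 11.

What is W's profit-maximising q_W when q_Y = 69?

86.95

Exporter W's profit: π = q_W(253.9 − (q_W + q_Y)) − 11q_W.
∂π/∂q_W = 242.9 − 2q_W − q_Y = 0, so q_W = 121.45 − 0.5q_Y.
At q_Y = 69: q_W = 121.45 − 0.5·69 = 86.95.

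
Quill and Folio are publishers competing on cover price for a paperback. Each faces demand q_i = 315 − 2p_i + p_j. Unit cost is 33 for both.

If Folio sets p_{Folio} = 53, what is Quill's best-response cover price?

108.5

Quill's profit: π = (p_{Quill} − 33)(315 − 2p_{Quill} + p_{Folio}).
∂π/∂p_{Quill} = 381 − 4p_{Quill} + p_{Folio} = 0 ⇒ p_{Quill} = 95.25 + 0.25p_{Folio}.
At p_{Folio} = 53: p_{Quill} = 95.25 + 0.25·53 = 108.5.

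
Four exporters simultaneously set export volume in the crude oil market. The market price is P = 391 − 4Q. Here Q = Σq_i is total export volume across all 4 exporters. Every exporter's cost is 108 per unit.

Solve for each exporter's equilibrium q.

14.15

A representative exporter's profit is π_i = q_i(391 − 4Q) − 108q_i, with Q = q_i + Σ_{j≠i} q_j.
First-order condition: 283 − 8q_i − 4Σ_{j≠i} q_j = 0.
With identical exporters, set every q_j = q: then 283 − 8q − 12q = 0, i.e. q = 283/20 = 14.15.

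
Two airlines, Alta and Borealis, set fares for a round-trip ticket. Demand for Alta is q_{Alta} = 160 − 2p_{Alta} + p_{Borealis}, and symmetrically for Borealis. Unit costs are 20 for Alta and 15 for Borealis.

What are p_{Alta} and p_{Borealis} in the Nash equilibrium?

66, 64

Alta's profit: π = (p_{Alta} − 20)(160 − 2p_{Alta} + p_{Borealis}).
∂π/∂p_{Alta} = 200 − 4p_{Alta} + p_{Borealis} = 0 ⇒ p_{Alta} = 50 + 0.25p_{Borealis}.
Similarly p_{Borealis} = 47.5 + 0.25p_{Alta}.
Plugging p_{Borealis} into Alta's best response: p_{Alta} = 50 + 0.25(47.5 + 0.25p_{Alta}) ⇒ 0.9375p_{Alta} = 61.875, so p_{Alta} = 66.
Then p_{Borealis} = 47.5 + 0.25·66 = 64.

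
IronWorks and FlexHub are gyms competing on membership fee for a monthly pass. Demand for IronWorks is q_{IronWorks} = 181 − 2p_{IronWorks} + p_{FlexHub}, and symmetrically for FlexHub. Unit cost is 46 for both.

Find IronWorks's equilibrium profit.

4050

IronWorks's profit: π = (p_{IronWorks} − 46)(181 − 2p_{IronWorks} + p_{FlexHub}).
∂π/∂p_{IronWorks} = 273 − 4p_{IronWorks} + p_{FlexHub} = 0 ⇒ p_{IronWorks} = 68.25 + 0.25p_{FlexHub}.
By symmetry p_{FlexHub} = p_{IronWorks}; substituting into the reaction function, 0.75p_{IronWorks} = 68.25 and p_{IronWorks} = 91.
q_{IronWorks} = 181 − 2·91 + 91 = 90.
Profit = (91 − 46)·90 = 4050.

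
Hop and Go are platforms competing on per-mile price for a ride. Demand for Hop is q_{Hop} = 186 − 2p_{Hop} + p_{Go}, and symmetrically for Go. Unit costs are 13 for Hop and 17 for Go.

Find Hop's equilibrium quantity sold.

Hop's profit: π = (p_{Hop} − 13)(186 − 2p_{Hop} + p_{Go}).
∂π/∂p_{Hop} = 212 − 4p_{Hop} + p_{Go} = 0 ⇒ p_{Hop} = 53 + 0.25p_{Go}.
Similarly p_{Go} = 55 + 0.25p_{Hop}.
Solving the two reaction functions simultaneously: (1 − (0.25)(0.25))p_{Hop} = 53 + 0.25·55, so 0.9375p_{Hop} = 66.75 and p_{Hop} = 71.2.
Then p_{Go} = 55 + 0.25·71.2 = 72.8.
q_{Hop} = 186 − 2·71.2 + 72.8 = 116.4.

116.4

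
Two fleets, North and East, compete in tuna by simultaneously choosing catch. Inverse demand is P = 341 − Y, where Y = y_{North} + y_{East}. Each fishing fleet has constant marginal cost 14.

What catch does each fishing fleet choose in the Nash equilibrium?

109

Fishing fleet North's profit: π = y_{North}(341 − (y_{North} + y_{East})) − 14y_{North}.
∂π/∂y_{North} = 327 − 2y_{North} − y_{East} = 0, so y_{North} = 163.5 − 0.5y_{East}.
Setting y_{North} = y_{East} in the reaction function: y_{North} = 163.5 − 0.5y_{North}, so y_{North} = 163.5 / 1.5 = 109.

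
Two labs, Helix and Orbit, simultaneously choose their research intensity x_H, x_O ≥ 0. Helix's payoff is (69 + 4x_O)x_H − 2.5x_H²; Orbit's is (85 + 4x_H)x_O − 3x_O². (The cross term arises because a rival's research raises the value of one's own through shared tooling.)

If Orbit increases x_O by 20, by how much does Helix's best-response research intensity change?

Expanding Helix's payoff: 69x_H + 4x_Ox_H − 2.5x_H².
∂π/∂x_H = 69 + 4x_O − 5x_H = 0, so x_H = 13.8 + 0.8x_O.
The reaction-function slope is 0.8, so a 20-unit rise in x_O moves x_H by 0.8 × 20 = 16. Helix's best response rises — the actions are strategic complements.

16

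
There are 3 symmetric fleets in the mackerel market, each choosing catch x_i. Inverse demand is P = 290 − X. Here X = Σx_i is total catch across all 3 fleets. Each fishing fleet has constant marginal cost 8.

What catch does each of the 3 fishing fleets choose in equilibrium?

70.5

A representative fishing fleet's profit is π_i = x_i(290 − X) − 8x_i, with X = x_i + Σ_{j≠i} x_j.
First-order condition: 282 − 2x_i − Σ_{j≠i} x_j = 0.
With identical fishing fleets, set every x_j = x: then 282 − 2x − 2x = 0, i.e. x = 282/4 = 70.5.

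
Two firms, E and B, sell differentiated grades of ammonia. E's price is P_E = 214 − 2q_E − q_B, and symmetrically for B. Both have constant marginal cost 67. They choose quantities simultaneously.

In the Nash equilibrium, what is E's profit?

1728.72

Firm E's profit: π = q_E(214 − 2q_E − q_B) − 67q_E.
∂π/∂q_E = 147 − 4q_E − q_B = 0 ⇒ q_E = 36.75 − 0.25q_B.
By symmetry q_B = q_E; substituting into the reaction function, 1.25q_E = 36.75 and q_E = 29.4.
P_E = 214 − 2·29.4 − 29.4 = 125.8.
Profit = (125.8 − 67)·29.4 = 1728.72.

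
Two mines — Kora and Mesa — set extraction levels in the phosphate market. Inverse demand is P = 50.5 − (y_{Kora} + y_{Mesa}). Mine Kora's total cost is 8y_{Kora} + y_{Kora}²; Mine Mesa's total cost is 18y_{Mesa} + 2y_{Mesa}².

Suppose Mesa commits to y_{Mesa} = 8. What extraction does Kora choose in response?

Mine Kora's profit: π = y_{Kora}(50.5 − (y_{Kora} + y_{Mesa})) − 8y_{Kora} − y_{Kora}².
∂π/∂y_{Kora} = 42.5 − 4y_{Kora} − y_{Mesa} = 0, so y_{Kora} = 10.625 − 0.25y_{Mesa}.
At y_{Mesa} = 8: y_{Kora} = 10.625 − 0.25·8 = 8.625.

8.625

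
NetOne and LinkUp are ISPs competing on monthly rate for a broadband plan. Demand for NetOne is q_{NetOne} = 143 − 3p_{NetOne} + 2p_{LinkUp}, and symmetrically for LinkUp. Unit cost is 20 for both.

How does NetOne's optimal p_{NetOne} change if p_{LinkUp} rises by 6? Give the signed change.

NetOne's profit: π = (p_{NetOne} − 20)(143 − 3p_{NetOne} + 2p_{LinkUp}).
∂π/∂p_{NetOne} = 203 − 6p_{NetOne} + 2p_{LinkUp} = 0 ⇒ p_{NetOne} = 203/6 + (1/3)p_{LinkUp}.
The reaction-function slope is 1/3, so a 6-unit rise in p_{LinkUp} moves p_{NetOne} by 1/3 × 6 = 2. NetOne's best response rises — the actions are strategic complements.

2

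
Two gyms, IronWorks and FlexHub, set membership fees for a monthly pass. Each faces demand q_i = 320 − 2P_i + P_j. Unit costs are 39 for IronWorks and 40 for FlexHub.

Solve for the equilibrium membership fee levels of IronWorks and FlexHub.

IronWorks's profit: π = (P_{IronWorks} − 39)(320 − 2P_{IronWorks} + P_{FlexHub}).
∂π/∂P_{IronWorks} = 398 − 4P_{IronWorks} + P_{FlexHub} = 0 ⇒ P_{IronWorks} = 99.5 + 0.25P_{FlexHub}.
Similarly P_{FlexHub} = 100 + 0.25P_{IronWorks}.
Solving the two reaction functions simultaneously: (1 − (0.25)(0.25))P_{IronWorks} = 99.5 + 0.25·100, so 0.9375P_{IronWorks} = 124.5 and P_{IronWorks} = 132.8.
Then P_{FlexHub} = 100 + 0.25·132.8 = 133.2.

132.8, 133.2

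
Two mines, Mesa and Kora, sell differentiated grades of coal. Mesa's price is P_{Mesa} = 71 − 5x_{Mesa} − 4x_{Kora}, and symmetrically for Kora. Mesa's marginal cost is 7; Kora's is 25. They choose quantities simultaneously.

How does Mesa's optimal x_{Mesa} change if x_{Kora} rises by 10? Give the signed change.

-4

Mine Mesa's profit: π = x_{Mesa}(71 − 5x_{Mesa} − 4x_{Kora}) − 7x_{Mesa}.
∂π/∂x_{Mesa} = 64 − 10x_{Mesa} − 4x_{Kora} = 0 ⇒ x_{Mesa} = 6.4 − 0.4x_{Kora}.
The reaction-function slope is −0.4, so a 10-unit rise in x_{Kora} moves x_{Mesa} by −0.4 × 10 = −4. Mesa's best response falls — the actions are strategic substitutes.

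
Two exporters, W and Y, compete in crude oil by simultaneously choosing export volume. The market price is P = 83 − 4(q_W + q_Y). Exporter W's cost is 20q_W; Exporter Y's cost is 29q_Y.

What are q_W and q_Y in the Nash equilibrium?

Exporter W's profit: π = q_W(83 − 4(q_W + q_Y)) − 20q_W.
∂π/∂q_W = 63 − 8q_W − 4q_Y = 0, so q_W = 7.875 − 0.5q_Y.
By the same steps for Y: q_Y = 6.75 − 0.5q_W.
Plugging q_Y into W's best response: q_W = 7.875 − 0.5(6.75 − 0.5q_W) ⇒ 0.75q_W = 4.5, so q_W = 6.
Then q_Y = 6.75 − 0.5·6 = 3.75.

6, 3.75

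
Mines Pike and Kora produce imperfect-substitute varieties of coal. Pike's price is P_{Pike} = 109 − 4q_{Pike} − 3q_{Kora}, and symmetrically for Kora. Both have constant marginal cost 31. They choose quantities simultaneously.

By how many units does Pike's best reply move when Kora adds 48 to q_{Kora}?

Mine Pike's profit: π = q_{Pike}(109 − 4q_{Pike} − 3q_{Kora}) − 31q_{Pike}.
∂π/∂q_{Pike} = 78 − 8q_{Pike} − 3q_{Kora} = 0 ⇒ q_{Pike} = 9.75 − 0.375q_{Kora}.
The reaction-function slope is −0.375, so a 48-unit rise in q_{Kora} moves q_{Pike} by −0.375 × 48 = −18. Pike's best response falls — the actions are strategic substitutes.

-18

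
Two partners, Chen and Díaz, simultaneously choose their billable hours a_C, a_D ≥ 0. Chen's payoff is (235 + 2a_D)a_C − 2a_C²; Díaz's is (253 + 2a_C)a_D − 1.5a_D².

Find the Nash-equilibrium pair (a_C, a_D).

151.375, 185.25

Expanding Chen's payoff: 235a_C + 2a_Da_C − 2a_C².
∂π/∂a_C = 235 + 2a_D − 4a_C = 0, so a_C = 58.75 + 0.5a_D.
Likewise for Díaz: a_D = 253/3 + (2/3)a_C.
Substituting the second reaction function into the first: a_C = 58.75 + 0.5(253/3 + (2/3)a_C), which gives (2/3)a_C = 1211/12 ⇒ a_C = 151.375.
Then a_D = 253/3 + (2/3)·151.375 = 185.25.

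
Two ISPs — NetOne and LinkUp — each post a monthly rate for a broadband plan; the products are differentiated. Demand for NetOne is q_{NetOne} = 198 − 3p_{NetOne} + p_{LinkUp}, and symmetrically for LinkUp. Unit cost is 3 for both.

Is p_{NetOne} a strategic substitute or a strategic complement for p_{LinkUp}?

NetOne's profit: π = (p_{NetOne} − 3)(198 − 3p_{NetOne} + p_{LinkUp}).
∂π/∂p_{NetOne} = 207 − 6p_{NetOne} + p_{LinkUp} = 0 ⇒ p_{NetOne} = 34.5 + (1/6)p_{LinkUp}.
The best-response slope dp_{NetOne}/dp_{LinkUp} = 1/6 > 0: the reaction function is upward-sloping, so the choices are strategic complements.

strategic complements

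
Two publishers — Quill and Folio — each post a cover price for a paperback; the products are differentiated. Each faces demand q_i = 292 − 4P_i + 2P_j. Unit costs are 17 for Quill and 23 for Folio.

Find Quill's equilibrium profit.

7673.76

Quill's profit: π = (P_{Quill} − 17)(292 − 4P_{Quill} + 2P_{Folio}).
∂π/∂P_{Quill} = 360 − 8P_{Quill} + 2P_{Folio} = 0 ⇒ P_{Quill} = 45 + 0.25P_{Folio}.
Similarly P_{Folio} = 48 + 0.25P_{Quill}.
Plugging P_{Folio} into Quill's best response: P_{Quill} = 45 + 0.25(48 + 0.25P_{Quill}) ⇒ 0.9375P_{Quill} = 57, so P_{Quill} = 60.8.
Then P_{Folio} = 48 + 0.25·60.8 = 63.2.
q_{Quill} = 292 − 4·60.8 + 2·63.2 = 175.2.
Profit = (60.8 − 17)·175.2 = 7673.76.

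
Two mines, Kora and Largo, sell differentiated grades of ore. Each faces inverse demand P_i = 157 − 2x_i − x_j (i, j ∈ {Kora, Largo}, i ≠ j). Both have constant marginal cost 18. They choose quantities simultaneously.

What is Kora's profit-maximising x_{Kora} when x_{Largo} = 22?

29.25

Mine Kora's profit: π = x_{Kora}(157 − 2x_{Kora} − x_{Largo}) − 18x_{Kora}.
∂π/∂x_{Kora} = 139 − 4x_{Kora} − x_{Largo} = 0 ⇒ x_{Kora} = 34.75 − 0.25x_{Largo}.
At x_{Largo} = 22: x_{Kora} = 34.75 − 0.25·22 = 29.25.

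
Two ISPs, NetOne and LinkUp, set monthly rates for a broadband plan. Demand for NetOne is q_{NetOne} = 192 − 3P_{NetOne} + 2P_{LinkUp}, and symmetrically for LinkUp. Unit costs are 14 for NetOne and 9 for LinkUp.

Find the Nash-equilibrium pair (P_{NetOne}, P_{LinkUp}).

57.5625, 55.6875

NetOne's profit: π = (P_{NetOne} − 14)(192 − 3P_{NetOne} + 2P_{LinkUp}).
∂π/∂P_{NetOne} = 234 − 6P_{NetOne} + 2P_{LinkUp} = 0 ⇒ P_{NetOne} = 39 + (1/3)P_{LinkUp}.
Similarly P_{LinkUp} = 36.5 + (1/3)P_{NetOne}.
Substituting the second reaction function into the first: P_{NetOne} = 39 + (1/3)(36.5 + (1/3)P_{NetOne}), which gives (8/9)P_{NetOne} = 307/6 ⇒ P_{NetOne} = 57.5625.
Then P_{LinkUp} = 36.5 + (1/3)·57.5625 = 55.6875.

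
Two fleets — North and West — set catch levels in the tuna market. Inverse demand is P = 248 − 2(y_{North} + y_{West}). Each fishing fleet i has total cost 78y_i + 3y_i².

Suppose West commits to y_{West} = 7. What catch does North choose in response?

15.6

Fishing fleet North's profit: π = y_{North}(248 − 2(y_{North} + y_{West})) − 78y_{North} − 3y_{North}².
∂π/∂y_{North} = 170 − 10y_{North} − 2y_{West} = 0, so y_{North} = 17 − 0.2y_{West}.
At y_{West} = 7: y_{North} = 17 − 0.2·7 = 15.6.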